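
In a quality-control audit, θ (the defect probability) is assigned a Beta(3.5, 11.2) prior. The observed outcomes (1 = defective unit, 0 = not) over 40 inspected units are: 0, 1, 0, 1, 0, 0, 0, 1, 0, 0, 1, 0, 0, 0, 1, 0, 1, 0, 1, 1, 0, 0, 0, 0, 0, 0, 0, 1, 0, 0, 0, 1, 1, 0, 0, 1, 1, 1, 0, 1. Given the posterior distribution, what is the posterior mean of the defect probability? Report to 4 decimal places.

The Beta prior is conjugate to a Binomial/Bernoulli likelihood; the update adds successes to α and failures to β.
Posterior: Beta(α+k, β+n−k) = Beta(3.5+15, 11.2+25) = Beta(18.5, 36.2).
Posterior mean = α/(α+β) = 18.5/54.7 = 0.3382.

0.3382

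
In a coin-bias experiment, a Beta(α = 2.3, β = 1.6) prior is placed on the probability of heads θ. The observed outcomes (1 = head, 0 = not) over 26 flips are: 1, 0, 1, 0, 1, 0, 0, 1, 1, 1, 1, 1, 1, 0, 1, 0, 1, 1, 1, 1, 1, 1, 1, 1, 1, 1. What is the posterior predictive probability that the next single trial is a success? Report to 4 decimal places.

The Beta prior is conjugate to a Binomial/Bernoulli likelihood; the update adds successes to α and failures to β.
Posterior: Beta(α+k, β+n−k) = Beta(2.3+20, 1.6+6) = Beta(22.3, 7.6).
For a single future Bernoulli trial, P(success | data) = α/(α+β) = 0.7458.

0.7458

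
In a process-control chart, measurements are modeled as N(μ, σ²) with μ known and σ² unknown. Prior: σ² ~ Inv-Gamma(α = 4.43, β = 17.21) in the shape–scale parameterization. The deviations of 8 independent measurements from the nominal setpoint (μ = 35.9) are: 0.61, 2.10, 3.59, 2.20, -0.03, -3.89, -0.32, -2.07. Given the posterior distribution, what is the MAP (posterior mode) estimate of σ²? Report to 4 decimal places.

With known mean μ and an Inverse-Gamma(α, β) prior on σ², the Normal likelihood is conjugate: posterior is Inv-Gamma(α + n/2, β + Σ(xᵢ−μ)²/2).
Σ(xᵢ−μ)² = (0.61)² + (2.10)² + (3.59)² + (2.20)² + (-0.03)² + (-3.89)² + (-0.32)² + (-2.07)² = 42.0305.
Posterior: Inv-Gamma(4.43 + 8/2, 17.21 + 42.0305/2) = Inv-Gamma(8.43, 38.22525).
Mode = β/(α+1) = 38.22525/9.43 = 4.0536.

4.0536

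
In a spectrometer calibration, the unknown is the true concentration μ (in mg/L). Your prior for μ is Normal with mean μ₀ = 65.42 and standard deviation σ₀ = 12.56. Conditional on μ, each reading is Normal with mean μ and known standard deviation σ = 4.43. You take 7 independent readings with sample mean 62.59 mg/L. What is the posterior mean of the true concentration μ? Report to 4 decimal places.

For Normal data with known variance σ², a Normal(μ₀, σ₀²) prior on μ is conjugate. Posterior precision = 1/σ₀² + n/σ²; posterior mean is the precision-weighted average of μ₀ and x̄.
n·x̄ = 7·62.59 = 438.13.
σ₀² = 12.56² = 157.7536, σ² = 4.43² = 19.6249; σ² + n·σ₀² = 19.6249 + 7·157.7536 = 1123.9001.
Posterior mean = (μ₀/σ₀² + n·x̄/σ²)/(1/σ₀² + n/σ²) = (σ²·μ₀ + σ₀²·n·x̄)/(σ² + n·σ₀²) = (19.6249·65.42 + 157.7536·438.13)/1123.9001 = 70400.445726/1123.9001 = 62.6394.

62.6394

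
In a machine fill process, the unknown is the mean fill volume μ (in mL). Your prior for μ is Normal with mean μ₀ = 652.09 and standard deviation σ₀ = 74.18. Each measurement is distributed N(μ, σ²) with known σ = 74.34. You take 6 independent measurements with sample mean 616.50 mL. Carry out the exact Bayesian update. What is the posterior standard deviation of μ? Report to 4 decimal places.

28.0892

For Normal data with known variance σ², a Normal(μ₀, σ₀²) prior on μ is conjugate. Posterior precision = 1/σ₀² + n/σ²; posterior mean is the precision-weighted average of μ₀ and x̄.
σ₀² = 74.18² = 5502.6724, σ² = 74.34² = 5526.4356; σ² + n·σ₀² = 5526.4356 + 6·5502.6724 = 38542.47.
Posterior precision = 1/σ₀² + n/σ² = 1/5502.6724 + 6/5526.4356 = (σ² + n·σ₀²)/(σ₀²σ²) = 38542.47/(5502.6724·5526.4356); posterior variance σₙ² = σ₀²σ²/(σ² + n·σ₀²) = 5502.6724·5526.4356/38542.47 = 789.004043.
Posterior SD = √σₙ² = √(5502.6724·5526.4356/38542.47) = 28.0892.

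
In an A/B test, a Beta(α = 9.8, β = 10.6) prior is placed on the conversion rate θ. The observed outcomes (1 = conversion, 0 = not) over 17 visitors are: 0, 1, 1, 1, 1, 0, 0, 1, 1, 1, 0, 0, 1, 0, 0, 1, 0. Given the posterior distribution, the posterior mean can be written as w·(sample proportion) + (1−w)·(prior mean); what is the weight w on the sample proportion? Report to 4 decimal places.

0.4545

The Beta prior is conjugate to a Binomial/Bernoulli likelihood; the update adds successes to α and failures to β.
Posterior mean = (α₀+k)/(α₀+β₀+n) = [n/(α₀+β₀+n)]·(k/n) + [(α₀+β₀)/(α₀+β₀+n)]·α₀/(α₀+β₀), so only n and the prior enter the weight.
The weight on the data is w = n/(α₀+β₀+n) = 17/(9.8+10.6+17) = 17/37.4 = 0.4545.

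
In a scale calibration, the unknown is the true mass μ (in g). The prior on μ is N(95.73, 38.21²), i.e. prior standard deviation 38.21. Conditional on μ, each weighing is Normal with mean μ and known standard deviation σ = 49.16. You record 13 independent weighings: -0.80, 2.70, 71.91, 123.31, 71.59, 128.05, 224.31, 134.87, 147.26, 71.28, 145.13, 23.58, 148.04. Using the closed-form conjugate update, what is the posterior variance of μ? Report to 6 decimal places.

164.903484

For Normal data with known variance σ², a Normal(μ₀, σ₀²) prior on μ is conjugate. Posterior precision = 1/σ₀² + n/σ²; posterior mean is the precision-weighted average of μ₀ and x̄.
σ₀² = 38.21² = 1460.0041, σ² = 49.16² = 2416.7056; σ² + n·σ₀² = 2416.7056 + 13·1460.0041 = 21396.7589.
Posterior precision = 1/σ₀² + n/σ² = 1/1460.0041 + 13/2416.7056 = (σ² + n·σ₀²)/(σ₀²σ²) = 21396.7589/(1460.0041·2416.7056); posterior variance σₙ² = σ₀²σ²/(σ² + n·σ₀²) = 1460.0041·2416.7056/21396.7589 = 164.903484.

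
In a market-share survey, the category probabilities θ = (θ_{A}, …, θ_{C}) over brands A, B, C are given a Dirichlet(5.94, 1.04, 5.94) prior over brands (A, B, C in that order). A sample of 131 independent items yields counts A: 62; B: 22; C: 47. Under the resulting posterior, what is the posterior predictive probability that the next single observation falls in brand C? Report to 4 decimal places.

0.3678

The Dirichlet prior is conjugate to the Multinomial likelihood: each posterior αⱼ = prior αⱼ + observed count nⱼ.
Posterior concentration: (67.94, 23.04, 52.94), total = 143.92.
P(next = C | data) = α_{C}/Σα = 0.3678.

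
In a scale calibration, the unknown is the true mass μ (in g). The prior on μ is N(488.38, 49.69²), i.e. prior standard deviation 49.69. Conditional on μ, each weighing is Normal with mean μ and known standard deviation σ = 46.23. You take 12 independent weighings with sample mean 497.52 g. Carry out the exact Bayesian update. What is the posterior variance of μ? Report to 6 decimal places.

For Normal data with known variance σ², a Normal(μ₀, σ₀²) prior on μ is conjugate. Posterior precision = 1/σ₀² + n/σ²; posterior mean is the precision-weighted average of μ₀ and x̄.
σ₀² = 49.69² = 2469.0961, σ² = 46.23² = 2137.2129; σ² + n·σ₀² = 2137.2129 + 12·2469.0961 = 31766.3661.
Posterior precision = 1/σ₀² + n/σ² = 1/2469.0961 + 12/2137.2129 = (σ² + n·σ₀²)/(σ₀²σ²) = 31766.3661/(2469.0961·2137.2129); posterior variance σₙ² = σ₀²σ²/(σ² + n·σ₀²) = 2469.0961·2137.2129/31766.3661 = 166.118593.

166.118593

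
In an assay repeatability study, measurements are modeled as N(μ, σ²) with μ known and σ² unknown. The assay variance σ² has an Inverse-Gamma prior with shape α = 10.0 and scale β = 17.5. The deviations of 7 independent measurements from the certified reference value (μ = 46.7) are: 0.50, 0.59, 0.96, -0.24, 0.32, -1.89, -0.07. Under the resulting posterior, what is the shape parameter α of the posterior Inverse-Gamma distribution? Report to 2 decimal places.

13.50

With known mean μ and an Inverse-Gamma(α, β) prior on σ², the Normal likelihood is conjugate: posterior is Inv-Gamma(α + n/2, β + Σ(xᵢ−μ)²/2).
Σ(xᵢ−μ)² = (0.50)² + (0.59)² + (0.96)² + (-0.24)² + (0.32)² + (-1.89)² + (-0.07)² = 5.2567.
Posterior: Inv-Gamma(10.0 + 7/2, 17.5 + 5.2567/2) = Inv-Gamma(13.50, 20.12835).
Posterior α = 13.50.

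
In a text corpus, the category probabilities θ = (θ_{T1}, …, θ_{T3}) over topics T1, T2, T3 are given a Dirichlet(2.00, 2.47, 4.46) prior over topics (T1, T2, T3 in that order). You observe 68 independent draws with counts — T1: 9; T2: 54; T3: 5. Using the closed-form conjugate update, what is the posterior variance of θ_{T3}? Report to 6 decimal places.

The Dirichlet prior is conjugate to the Multinomial likelihood: each posterior αⱼ = prior αⱼ + observed count nⱼ.
Posterior concentration: (11.00, 56.47, 9.46), total = 76.93.
Var[θ_j] = α_j(Σα−α_j)/((Σα)²(Σα+1)) = 9.46·67.47/(76.93²·77.93) = 0.001384.

0.001384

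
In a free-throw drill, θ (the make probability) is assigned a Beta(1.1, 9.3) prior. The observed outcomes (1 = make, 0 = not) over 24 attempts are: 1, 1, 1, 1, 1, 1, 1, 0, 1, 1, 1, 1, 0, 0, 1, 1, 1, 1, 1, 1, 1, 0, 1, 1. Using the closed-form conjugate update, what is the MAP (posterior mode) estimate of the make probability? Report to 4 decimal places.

The Beta prior is conjugate to a Binomial/Bernoulli likelihood; the update adds successes to α and failures to β.
Posterior: Beta(α+k, β+n−k) = Beta(1.1+20, 9.3+4) = Beta(21.1, 13.3).
Mode of Beta(a,b) for a,b>1 is (a−1)/(a+b−2) = 20.1/32.4 = 0.6204.

0.6204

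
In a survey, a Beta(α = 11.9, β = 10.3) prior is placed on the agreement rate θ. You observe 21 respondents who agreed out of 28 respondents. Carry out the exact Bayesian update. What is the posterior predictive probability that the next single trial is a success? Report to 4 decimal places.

The Beta prior is conjugate to a Binomial/Bernoulli likelihood; the update adds successes to α and failures to β.
Posterior: Beta(α+k, β+n−k) = Beta(11.9+21, 10.3+7) = Beta(32.9, 17.3).
For a single future Bernoulli trial, P(success | data) = α/(α+β) = 0.6554.

0.6554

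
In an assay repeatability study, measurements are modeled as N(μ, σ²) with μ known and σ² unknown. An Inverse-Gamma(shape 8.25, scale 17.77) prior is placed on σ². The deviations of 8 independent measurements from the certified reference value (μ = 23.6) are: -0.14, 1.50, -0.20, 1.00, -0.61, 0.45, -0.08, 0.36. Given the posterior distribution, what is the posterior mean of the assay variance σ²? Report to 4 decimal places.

1.7582

With known mean μ and an Inverse-Gamma(α, β) prior on σ², the Normal likelihood is conjugate: posterior is Inv-Gamma(α + n/2, β + Σ(xᵢ−μ)²/2).
Σ(xᵢ−μ)² = (-0.14)² + (1.50)² + (-0.20)² + (1.00)² + (-0.61)² + (0.45)² + (-0.08)² + (0.36)² = 4.0202.
Posterior: Inv-Gamma(8.25 + 8/2, 17.77 + 4.0202/2) = Inv-Gamma(12.25, 19.78010).
E[σ²|data] = β/(α−1) = 19.78010/11.25 = 1.7582.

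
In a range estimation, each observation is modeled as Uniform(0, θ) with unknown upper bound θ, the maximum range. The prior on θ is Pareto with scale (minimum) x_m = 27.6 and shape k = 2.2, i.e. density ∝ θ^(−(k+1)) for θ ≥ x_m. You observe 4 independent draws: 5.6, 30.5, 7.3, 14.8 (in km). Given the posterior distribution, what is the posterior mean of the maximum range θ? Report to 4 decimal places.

36.3654

A Pareto(scale x_m, shape k) prior on the upper bound θ of Uniform(0, θ) is conjugate: posterior is Pareto(max(x_m, max xᵢ), k + n).
Sample maximum = 30.5; prior scale x_m = 27.6 → posterior scale = max = 30.5.
Posterior shape = 2.2 + 4 = 6.2.
E[θ|data] = k·x_m/(k−1) = 6.2·30.5/5.2 = 36.3654.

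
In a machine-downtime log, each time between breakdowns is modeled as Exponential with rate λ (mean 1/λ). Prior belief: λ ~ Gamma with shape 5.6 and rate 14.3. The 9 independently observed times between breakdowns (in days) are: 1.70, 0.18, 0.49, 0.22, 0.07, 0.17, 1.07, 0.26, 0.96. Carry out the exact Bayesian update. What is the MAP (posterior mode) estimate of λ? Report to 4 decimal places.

0.7003

With a Gamma(shape α, rate β) prior on the exponential rate λ, the posterior after n observations with total T = Σxᵢ is Gamma(α+n, β+T).
Sum of observations T = 5.12 days; n = 9.
Posterior: Gamma(5.6+9, 14.3+5.12) = Gamma(14.6, 19.42).
Mode = (α−1)/β = 0.7003.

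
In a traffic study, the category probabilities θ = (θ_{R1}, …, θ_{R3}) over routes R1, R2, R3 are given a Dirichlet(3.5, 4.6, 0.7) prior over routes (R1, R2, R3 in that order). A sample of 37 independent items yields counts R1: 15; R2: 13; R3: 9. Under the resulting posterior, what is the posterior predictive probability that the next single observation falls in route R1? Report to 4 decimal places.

0.4039

The Dirichlet prior is conjugate to the Multinomial likelihood: each posterior αⱼ = prior αⱼ + observed count nⱼ.
Posterior concentration: (18.5, 17.6, 9.7), total = 45.8.
P(next = R1 | data) = α_{R1}/Σα = 0.4039.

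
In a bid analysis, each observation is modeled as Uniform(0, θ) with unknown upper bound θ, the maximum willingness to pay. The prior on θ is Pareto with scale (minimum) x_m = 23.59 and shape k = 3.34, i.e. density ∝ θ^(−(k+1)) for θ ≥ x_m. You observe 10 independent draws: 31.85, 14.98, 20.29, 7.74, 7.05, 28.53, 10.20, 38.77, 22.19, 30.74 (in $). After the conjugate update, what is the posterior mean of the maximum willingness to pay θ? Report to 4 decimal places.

41.9118

A Pareto(scale x_m, shape k) prior on the upper bound θ of Uniform(0, θ) is conjugate: posterior is Pareto(max(x_m, max xᵢ), k + n).
Sample maximum = 38.77; prior scale x_m = 23.59 → posterior scale = max = 38.77.
Posterior shape = 3.34 + 10 = 13.34.
E[θ|data] = k·x_m/(k−1) = 13.34·38.77/12.34 = 41.9118.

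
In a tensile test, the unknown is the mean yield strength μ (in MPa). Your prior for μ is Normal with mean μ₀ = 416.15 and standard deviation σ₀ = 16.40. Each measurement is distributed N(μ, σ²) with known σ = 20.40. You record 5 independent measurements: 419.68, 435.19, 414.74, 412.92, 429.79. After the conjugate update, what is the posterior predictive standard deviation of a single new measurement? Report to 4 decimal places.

21.9026

For Normal data with known variance σ², a Normal(μ₀, σ₀²) prior on μ is conjugate. Posterior precision = 1/σ₀² + n/σ²; posterior mean is the precision-weighted average of μ₀ and x̄.
σ₀² = 16.40² = 268.96, σ² = 20.40² = 416.16; σ² + n·σ₀² = 416.16 + 5·268.96 = 1760.96.
Posterior precision = 1/σ₀² + n/σ² = 1/268.96 + 5/416.16 = (σ² + n·σ₀²)/(σ₀²σ²) = 1760.96/(268.96·416.16); posterior variance σₙ² = σ₀²σ²/(σ² + n·σ₀²) = 268.96·416.16/1760.96 = 63.562144.
Predictive variance for one new observation = σₙ² + σ² = 268.96·416.16/1760.96 + 416.16 = σ²·(σ₀² + 1760.96)/1760.96 = 416.16·2029.92/1760.96 = 479.722144; SD = √(416.16·2029.92/1760.96) = 21.9026.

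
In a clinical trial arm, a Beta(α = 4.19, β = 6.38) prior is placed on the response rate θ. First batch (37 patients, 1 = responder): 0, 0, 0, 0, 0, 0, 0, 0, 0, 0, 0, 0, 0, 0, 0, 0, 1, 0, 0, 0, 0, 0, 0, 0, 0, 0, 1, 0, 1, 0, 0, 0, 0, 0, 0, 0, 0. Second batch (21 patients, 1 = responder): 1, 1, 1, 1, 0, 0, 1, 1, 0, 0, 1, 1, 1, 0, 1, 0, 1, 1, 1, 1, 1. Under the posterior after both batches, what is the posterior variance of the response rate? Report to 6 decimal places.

The Beta prior is conjugate to a Binomial/Bernoulli likelihood; the update adds successes to α and failures to β.
After batch 1: Beta(4.19+3, 6.38+34) = Beta(7.19, 40.38).
After batch 2: Beta(7.19+15, 40.38+6) = Beta(22.19, 46.38).
Var = αβ/((α+β)²(α+β+1)) = 22.19·46.38/(68.57²·69.57) = 0.003146.

0.003146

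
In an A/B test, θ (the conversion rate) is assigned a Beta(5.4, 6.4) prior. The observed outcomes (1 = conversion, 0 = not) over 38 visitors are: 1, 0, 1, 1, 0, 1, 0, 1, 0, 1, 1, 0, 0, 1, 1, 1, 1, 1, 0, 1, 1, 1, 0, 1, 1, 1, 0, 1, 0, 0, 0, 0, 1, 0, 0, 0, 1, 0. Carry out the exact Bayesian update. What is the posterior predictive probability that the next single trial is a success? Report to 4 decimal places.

0.5301

The Beta prior is conjugate to a Binomial/Bernoulli likelihood; the update adds successes to α and failures to β.
Posterior: Beta(α+k, β+n−k) = Beta(5.4+21, 6.4+17) = Beta(26.4, 23.4).
For a single future Bernoulli trial, P(success | data) = α/(α+β) = 0.5301.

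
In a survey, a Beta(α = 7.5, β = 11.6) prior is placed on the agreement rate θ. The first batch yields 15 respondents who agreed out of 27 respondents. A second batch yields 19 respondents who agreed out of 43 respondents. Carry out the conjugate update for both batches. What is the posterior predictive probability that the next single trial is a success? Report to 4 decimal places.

The Beta prior is conjugate to a Binomial/Bernoulli likelihood; the update adds successes to α and failures to β.
After batch 1: Beta(7.5+15, 11.6+12) = Beta(22.5, 23.6).
After batch 2: Beta(22.5+19, 23.6+24) = Beta(41.5, 47.6).
For a single future Bernoulli trial, P(success | data) = α/(α+β) = 0.4658.

0.4658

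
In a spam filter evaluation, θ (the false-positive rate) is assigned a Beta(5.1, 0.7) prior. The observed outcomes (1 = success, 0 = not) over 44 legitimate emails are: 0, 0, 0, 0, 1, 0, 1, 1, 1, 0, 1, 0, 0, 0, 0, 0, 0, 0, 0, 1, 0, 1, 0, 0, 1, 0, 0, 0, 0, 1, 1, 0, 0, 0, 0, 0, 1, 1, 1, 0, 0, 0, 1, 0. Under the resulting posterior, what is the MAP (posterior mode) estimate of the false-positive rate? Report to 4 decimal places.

0.3787

The Beta prior is conjugate to a Binomial/Bernoulli likelihood; the update adds successes to α and failures to β.
Posterior: Beta(α+k, β+n−k) = Beta(5.1+14, 0.7+30) = Beta(19.1, 30.7).
Mode of Beta(a,b) for a,b>1 is (a−1)/(a+b−2) = 18.1/47.8 = 0.3787.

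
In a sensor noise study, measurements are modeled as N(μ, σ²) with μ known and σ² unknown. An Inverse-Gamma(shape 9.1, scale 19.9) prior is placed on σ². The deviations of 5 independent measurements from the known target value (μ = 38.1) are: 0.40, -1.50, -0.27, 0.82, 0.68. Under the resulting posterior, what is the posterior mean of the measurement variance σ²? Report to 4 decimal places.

2.0480

With known mean μ and an Inverse-Gamma(α, β) prior on σ², the Normal likelihood is conjugate: posterior is Inv-Gamma(α + n/2, β + Σ(xᵢ−μ)²/2).
Σ(xᵢ−μ)² = (0.40)² + (-1.50)² + (-0.27)² + (0.82)² + (0.68)² = 3.6177.
Posterior: Inv-Gamma(9.1 + 5/2, 19.9 + 3.6177/2) = Inv-Gamma(11.60, 21.70885).
E[σ²|data] = β/(α−1) = 21.70885/10.60 = 2.0480.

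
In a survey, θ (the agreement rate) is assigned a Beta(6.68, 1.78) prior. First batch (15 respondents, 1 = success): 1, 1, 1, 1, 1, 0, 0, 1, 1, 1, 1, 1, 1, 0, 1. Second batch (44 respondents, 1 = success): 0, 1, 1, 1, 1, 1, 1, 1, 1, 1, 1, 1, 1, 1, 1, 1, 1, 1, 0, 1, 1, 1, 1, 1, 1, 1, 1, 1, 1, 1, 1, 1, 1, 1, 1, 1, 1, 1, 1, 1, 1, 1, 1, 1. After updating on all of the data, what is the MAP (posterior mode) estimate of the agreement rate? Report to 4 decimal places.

The Beta prior is conjugate to a Binomial/Bernoulli likelihood; the update adds successes to α and failures to β.
After batch 1: Beta(6.68+12, 1.78+3) = Beta(18.68, 4.78).
After batch 2: Beta(18.68+42, 4.78+2) = Beta(60.68, 6.78).
Mode of Beta(a,b) for a,b>1 is (a−1)/(a+b−2) = 59.68/65.46 = 0.9117.

0.9117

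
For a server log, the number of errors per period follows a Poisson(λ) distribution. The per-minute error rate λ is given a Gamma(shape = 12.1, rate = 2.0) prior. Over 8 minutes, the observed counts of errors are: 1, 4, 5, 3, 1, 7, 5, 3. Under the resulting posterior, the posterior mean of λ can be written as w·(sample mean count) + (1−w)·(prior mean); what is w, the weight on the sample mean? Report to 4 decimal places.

0.8000

With a Gamma(shape α, rate β) prior, the Poisson likelihood is conjugate: the posterior is Gamma(α + ΣXᵢ, β + n).
Posterior mean = (α₀+S)/(β₀+n) = [n/(β₀+n)]·(S/n) + [β₀/(β₀+n)]·(α₀/β₀), so only n and β₀ enter the weight.
Weight on data w = n/(β₀+n) = 8/(2.0+8) = 8/10.0 = 0.8000.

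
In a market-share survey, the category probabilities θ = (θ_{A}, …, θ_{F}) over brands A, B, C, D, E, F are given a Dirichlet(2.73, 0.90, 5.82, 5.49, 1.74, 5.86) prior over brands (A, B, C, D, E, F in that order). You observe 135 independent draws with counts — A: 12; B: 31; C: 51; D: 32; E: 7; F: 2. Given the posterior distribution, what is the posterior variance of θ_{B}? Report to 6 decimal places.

0.001019

The Dirichlet prior is conjugate to the Multinomial likelihood: each posterior αⱼ = prior αⱼ + observed count nⱼ.
Posterior concentration: (14.73, 31.90, 56.82, 37.49, 8.74, 7.86), total = 157.54.
Var[θ_j] = α_j(Σα−α_j)/((Σα)²(Σα+1)) = 31.90·125.64/(157.54²·158.54) = 0.001019.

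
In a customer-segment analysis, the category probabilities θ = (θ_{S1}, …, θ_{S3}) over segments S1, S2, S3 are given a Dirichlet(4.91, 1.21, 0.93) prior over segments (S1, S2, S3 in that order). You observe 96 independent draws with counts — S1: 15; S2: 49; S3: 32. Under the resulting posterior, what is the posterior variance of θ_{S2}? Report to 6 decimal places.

0.002401

The Dirichlet prior is conjugate to the Multinomial likelihood: each posterior αⱼ = prior αⱼ + observed count nⱼ.
Posterior concentration: (19.91, 50.21, 32.93), total = 103.05.
Var[θ_j] = α_j(Σα−α_j)/((Σα)²(Σα+1)) = 50.21·52.84/(103.05²·104.05) = 0.002401.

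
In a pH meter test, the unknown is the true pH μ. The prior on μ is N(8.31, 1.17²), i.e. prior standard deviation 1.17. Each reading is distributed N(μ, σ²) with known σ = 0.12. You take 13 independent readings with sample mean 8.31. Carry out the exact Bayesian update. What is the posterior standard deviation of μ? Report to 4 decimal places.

For Normal data with known variance σ², a Normal(μ₀, σ₀²) prior on μ is conjugate. Posterior precision = 1/σ₀² + n/σ²; posterior mean is the precision-weighted average of μ₀ and x̄.
σ₀² = 1.17² = 1.3689, σ² = 0.12² = 0.0144; σ² + n·σ₀² = 0.0144 + 13·1.3689 = 17.8101.
Posterior precision = 1/σ₀² + n/σ² = 1/1.3689 + 13/0.0144 = (σ² + n·σ₀²)/(σ₀²σ²) = 17.8101/(1.3689·0.0144); posterior variance σₙ² = σ₀²σ²/(σ² + n·σ₀²) = 1.3689·0.0144/17.8101 = 0.001107.
Posterior SD = √σₙ² = √(1.3689·0.0144/17.8101) = 0.0333.

0.0333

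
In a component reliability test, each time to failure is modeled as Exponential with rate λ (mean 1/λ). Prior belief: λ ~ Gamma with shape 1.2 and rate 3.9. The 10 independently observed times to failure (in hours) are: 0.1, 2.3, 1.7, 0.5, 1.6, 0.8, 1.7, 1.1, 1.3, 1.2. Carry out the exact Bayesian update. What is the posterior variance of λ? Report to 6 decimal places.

0.042676

With a Gamma(shape α, rate β) prior on the exponential rate λ, the posterior after n observations with total T = Σxᵢ is Gamma(α+n, β+T).
Sum of observations T = 12.3 hours; n = 10.
Posterior: Gamma(1.2+10, 3.9+12.3) = Gamma(11.2, 16.2).
Var = α/β² = 0.042676.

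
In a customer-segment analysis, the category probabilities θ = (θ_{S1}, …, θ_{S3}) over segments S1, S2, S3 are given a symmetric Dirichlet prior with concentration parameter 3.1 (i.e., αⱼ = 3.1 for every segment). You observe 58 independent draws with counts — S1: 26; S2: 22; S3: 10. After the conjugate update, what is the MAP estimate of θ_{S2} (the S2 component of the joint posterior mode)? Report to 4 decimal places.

The Dirichlet prior is conjugate to the Multinomial likelihood: each posterior αⱼ = prior αⱼ + observed count nⱼ.
Posterior concentration: (29.1, 25.1, 13.1), total = 67.3.
Joint mode component: (α_{S2}−1)/(Σα−K) = 24.1/64.3 = 0.3748.

0.3748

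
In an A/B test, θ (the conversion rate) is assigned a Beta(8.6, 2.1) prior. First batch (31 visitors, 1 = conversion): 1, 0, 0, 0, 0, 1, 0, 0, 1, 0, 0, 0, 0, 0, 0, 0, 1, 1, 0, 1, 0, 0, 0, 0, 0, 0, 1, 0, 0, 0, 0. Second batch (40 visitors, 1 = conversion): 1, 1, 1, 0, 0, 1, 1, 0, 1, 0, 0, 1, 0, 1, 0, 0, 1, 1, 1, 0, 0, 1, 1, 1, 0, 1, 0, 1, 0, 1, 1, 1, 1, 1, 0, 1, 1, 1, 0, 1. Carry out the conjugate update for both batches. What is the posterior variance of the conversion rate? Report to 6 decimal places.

0.003023

The Beta prior is conjugate to a Binomial/Bernoulli likelihood; the update adds successes to α and failures to β.
After batch 1: Beta(8.6+7, 2.1+24) = Beta(15.6, 26.1).
After batch 2: Beta(15.6+25, 26.1+15) = Beta(40.6, 41.1).
Var = αβ/((α+β)²(α+β+1)) = 40.6·41.1/(81.7²·82.7) = 0.003023.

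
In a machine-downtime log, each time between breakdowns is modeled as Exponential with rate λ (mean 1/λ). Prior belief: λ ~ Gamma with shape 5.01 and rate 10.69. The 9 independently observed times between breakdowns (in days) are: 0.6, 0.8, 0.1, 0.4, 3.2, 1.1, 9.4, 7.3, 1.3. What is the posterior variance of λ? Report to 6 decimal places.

0.011509

With a Gamma(shape α, rate β) prior on the exponential rate λ, the posterior after n observations with total T = Σxᵢ is Gamma(α+n, β+T).
Sum of observations T = 24.2 days; n = 9.
Posterior: Gamma(5.01+9, 10.69+24.2) = Gamma(14.01, 34.89).
Var = α/β² = 0.011509.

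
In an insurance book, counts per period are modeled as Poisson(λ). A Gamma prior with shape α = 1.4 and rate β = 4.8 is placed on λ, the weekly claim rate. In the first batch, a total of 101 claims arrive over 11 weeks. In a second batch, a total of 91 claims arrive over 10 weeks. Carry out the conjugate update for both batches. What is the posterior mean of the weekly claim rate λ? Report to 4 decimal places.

With a Gamma(shape α, rate β) prior, the Poisson likelihood is conjugate: the posterior is Gamma(α + ΣXᵢ, β + n).
After batch 1: Gamma(α+S, β+n) = Gamma(1.4+101, 4.8+11) = Gamma(102.4, 15.8).
After batch 2: Gamma(α+S, β+n) = Gamma(102.4+91, 15.8+10) = Gamma(193.4, 25.8).
Posterior mean = α/β = 193.4/25.8 = 7.4961.

7.4961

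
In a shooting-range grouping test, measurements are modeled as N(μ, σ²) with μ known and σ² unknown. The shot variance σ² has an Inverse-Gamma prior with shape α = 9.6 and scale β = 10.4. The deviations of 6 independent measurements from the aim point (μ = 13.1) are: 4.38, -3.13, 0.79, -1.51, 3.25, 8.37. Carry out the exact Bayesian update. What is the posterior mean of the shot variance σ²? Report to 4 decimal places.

With known mean μ and an Inverse-Gamma(α, β) prior on σ², the Normal likelihood is conjugate: posterior is Inv-Gamma(α + n/2, β + Σ(xᵢ−μ)²/2).
Σ(xᵢ−μ)² = (4.38)² + (-3.13)² + (0.79)² + (-1.51)² + (3.25)² + (8.37)² = 112.5049.
Posterior: Inv-Gamma(9.6 + 6/2, 10.4 + 112.5049/2) = Inv-Gamma(12.60, 66.65245).
E[σ²|data] = β/(α−1) = 66.65245/11.60 = 5.7459.

5.7459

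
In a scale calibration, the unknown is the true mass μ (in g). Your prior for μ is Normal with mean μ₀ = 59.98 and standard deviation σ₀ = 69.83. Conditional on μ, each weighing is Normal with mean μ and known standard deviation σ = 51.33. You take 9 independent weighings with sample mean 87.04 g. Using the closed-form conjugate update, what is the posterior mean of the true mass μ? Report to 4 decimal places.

85.5074

For Normal data with known variance σ², a Normal(μ₀, σ₀²) prior on μ is conjugate. Posterior precision = 1/σ₀² + n/σ²; posterior mean is the precision-weighted average of μ₀ and x̄.
n·x̄ = 9·87.04 = 783.36.
σ₀² = 69.83² = 4876.2289, σ² = 51.33² = 2634.7689; σ² + n·σ₀² = 2634.7689 + 9·4876.2289 = 46520.829.
Posterior mean = (μ₀/σ₀² + n·x̄/σ²)/(1/σ₀² + n/σ²) = (σ²·μ₀ + σ₀²·n·x̄)/(σ² + n·σ₀²) = (2634.7689·59.98 + 4876.2289·783.36)/46520.829 = 3977876.109726/46520.829 = 85.5074.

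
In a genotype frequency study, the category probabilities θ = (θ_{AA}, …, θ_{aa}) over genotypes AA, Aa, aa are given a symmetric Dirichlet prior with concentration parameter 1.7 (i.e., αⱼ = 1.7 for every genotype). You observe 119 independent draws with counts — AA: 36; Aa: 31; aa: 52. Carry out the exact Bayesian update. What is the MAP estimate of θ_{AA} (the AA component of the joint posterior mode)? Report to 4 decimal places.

The Dirichlet prior is conjugate to the Multinomial likelihood: each posterior αⱼ = prior αⱼ + observed count nⱼ.
Posterior concentration: (37.7, 32.7, 53.7), total = 124.1.
Joint mode component: (α_{AA}−1)/(Σα−K) = 36.7/121.1 = 0.3031.

0.3031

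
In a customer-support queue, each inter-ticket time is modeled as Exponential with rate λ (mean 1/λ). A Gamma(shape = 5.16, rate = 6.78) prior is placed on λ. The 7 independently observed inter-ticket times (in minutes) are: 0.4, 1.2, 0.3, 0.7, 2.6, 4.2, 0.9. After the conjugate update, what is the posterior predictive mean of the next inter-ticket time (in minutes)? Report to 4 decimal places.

With a Gamma(shape α, rate β) prior on the exponential rate λ, the posterior after n observations with total T = Σxᵢ is Gamma(α+n, β+T).
Sum of observations T = 10.3 minutes; n = 7.
Posterior: Gamma(5.16+7, 6.78+10.3) = Gamma(12.16, 17.08).
The predictive distribution for the next observation is Lomax; its mean is β/(α−1) = 17.08/11.16 = 1.5305.

1.5305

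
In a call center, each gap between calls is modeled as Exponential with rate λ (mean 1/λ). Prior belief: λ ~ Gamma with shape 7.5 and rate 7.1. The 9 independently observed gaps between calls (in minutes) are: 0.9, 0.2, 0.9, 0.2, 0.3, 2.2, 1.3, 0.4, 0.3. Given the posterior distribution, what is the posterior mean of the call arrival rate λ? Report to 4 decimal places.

1.1957

With a Gamma(shape α, rate β) prior on the exponential rate λ, the posterior after n observations with total T = Σxᵢ is Gamma(α+n, β+T).
Sum of observations T = 6.7 minutes; n = 9.
Posterior: Gamma(7.5+9, 7.1+6.7) = Gamma(16.5, 13.8).
Posterior mean of λ = α/β = 16.5/13.8 = 1.1957.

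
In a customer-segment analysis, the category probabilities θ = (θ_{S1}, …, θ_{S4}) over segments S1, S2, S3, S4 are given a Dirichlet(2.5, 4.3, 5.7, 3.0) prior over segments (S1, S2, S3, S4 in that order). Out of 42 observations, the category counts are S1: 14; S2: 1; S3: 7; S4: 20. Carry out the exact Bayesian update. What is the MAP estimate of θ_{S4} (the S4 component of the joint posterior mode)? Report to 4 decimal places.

0.4112

The Dirichlet prior is conjugate to the Multinomial likelihood: each posterior αⱼ = prior αⱼ + observed count nⱼ.
Posterior concentration: (16.5, 5.3, 12.7, 23.0), total = 57.5.
Joint mode component: (α_{S4}−1)/(Σα−K) = 22.0/53.5 = 0.4112.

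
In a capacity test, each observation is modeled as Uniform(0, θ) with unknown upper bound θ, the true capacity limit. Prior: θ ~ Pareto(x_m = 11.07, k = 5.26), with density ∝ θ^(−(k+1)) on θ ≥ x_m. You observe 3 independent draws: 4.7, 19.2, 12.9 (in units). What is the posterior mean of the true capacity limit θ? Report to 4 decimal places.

21.8446

A Pareto(scale x_m, shape k) prior on the upper bound θ of Uniform(0, θ) is conjugate: posterior is Pareto(max(x_m, max xᵢ), k + n).
Sample maximum = 19.2; prior scale x_m = 11.07 → posterior scale = max = 19.20.
Posterior shape = 5.26 + 3 = 8.26.
E[θ|data] = k·x_m/(k−1) = 8.26·19.20/7.26 = 21.8446.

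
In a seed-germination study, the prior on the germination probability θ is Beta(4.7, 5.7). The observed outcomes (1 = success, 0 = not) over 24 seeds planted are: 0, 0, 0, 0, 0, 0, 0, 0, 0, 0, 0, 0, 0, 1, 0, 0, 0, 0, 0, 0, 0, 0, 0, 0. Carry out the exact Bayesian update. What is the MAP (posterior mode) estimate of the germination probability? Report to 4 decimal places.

The Beta prior is conjugate to a Binomial/Bernoulli likelihood; the update adds successes to α and failures to β.
Posterior: Beta(α+k, β+n−k) = Beta(4.7+1, 5.7+23) = Beta(5.7, 28.7).
Mode of Beta(a,b) for a,b>1 is (a−1)/(a+b−2) = 4.7/32.4 = 0.1451.

0.1451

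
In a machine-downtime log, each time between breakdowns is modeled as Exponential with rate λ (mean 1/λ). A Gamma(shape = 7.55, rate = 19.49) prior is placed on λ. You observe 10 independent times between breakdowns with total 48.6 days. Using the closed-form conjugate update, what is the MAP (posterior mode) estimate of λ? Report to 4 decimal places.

0.2431

With a Gamma(shape α, rate β) prior on the exponential rate λ, the posterior after n observations with total T = Σxᵢ is Gamma(α+n, β+T).
Posterior: Gamma(7.55+10, 19.49+48.6) = Gamma(17.55, 68.09).
Mode = (α−1)/β = 0.2431.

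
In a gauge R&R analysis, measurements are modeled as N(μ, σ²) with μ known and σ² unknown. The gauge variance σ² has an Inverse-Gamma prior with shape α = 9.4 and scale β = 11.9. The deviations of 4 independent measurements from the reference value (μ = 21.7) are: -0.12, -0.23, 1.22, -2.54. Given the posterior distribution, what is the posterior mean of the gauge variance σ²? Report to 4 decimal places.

With known mean μ and an Inverse-Gamma(α, β) prior on σ², the Normal likelihood is conjugate: posterior is Inv-Gamma(α + n/2, β + Σ(xᵢ−μ)²/2).
Σ(xᵢ−μ)² = (-0.12)² + (-0.23)² + (1.22)² + (-2.54)² = 8.0073.
Posterior: Inv-Gamma(9.4 + 4/2, 11.9 + 8.0073/2) = Inv-Gamma(11.40, 15.90365).
E[σ²|data] = β/(α−1) = 15.90365/10.40 = 1.5292.

1.5292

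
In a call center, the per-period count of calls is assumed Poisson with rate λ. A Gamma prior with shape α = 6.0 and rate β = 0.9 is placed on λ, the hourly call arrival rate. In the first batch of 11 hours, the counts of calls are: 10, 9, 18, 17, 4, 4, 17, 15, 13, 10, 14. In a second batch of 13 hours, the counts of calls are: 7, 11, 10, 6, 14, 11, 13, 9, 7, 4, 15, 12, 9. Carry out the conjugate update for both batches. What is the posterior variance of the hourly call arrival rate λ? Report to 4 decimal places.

With a Gamma(shape α, rate β) prior, the Poisson likelihood is conjugate: the posterior is Gamma(α + ΣXᵢ, β + n).
Batch 1: sum of counts S = 131 over n = 11 hours.
After batch 1: Gamma(α+S, β+n) = Gamma(6.0+131, 0.9+11) = Gamma(137.0, 11.9).
Batch 2: sum of counts S = 128 over n = 13 hours.
After batch 2: Gamma(α+S, β+n) = Gamma(137.0+128, 11.9+13) = Gamma(265.0, 24.9).
Var = α/β² = 265.0/24.9² = 0.4274.

0.4274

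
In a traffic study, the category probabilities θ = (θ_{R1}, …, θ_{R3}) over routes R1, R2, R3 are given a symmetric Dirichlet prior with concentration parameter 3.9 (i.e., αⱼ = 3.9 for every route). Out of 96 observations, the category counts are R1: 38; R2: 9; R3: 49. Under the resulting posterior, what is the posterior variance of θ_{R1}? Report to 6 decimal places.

The Dirichlet prior is conjugate to the Multinomial likelihood: each posterior αⱼ = prior αⱼ + observed count nⱼ.
Posterior concentration: (41.9, 12.9, 52.9), total = 107.7.
Var[θ_j] = α_j(Σα−α_j)/((Σα)²(Σα+1)) = 41.9·65.8/(107.7²·108.7) = 0.002187.

0.002187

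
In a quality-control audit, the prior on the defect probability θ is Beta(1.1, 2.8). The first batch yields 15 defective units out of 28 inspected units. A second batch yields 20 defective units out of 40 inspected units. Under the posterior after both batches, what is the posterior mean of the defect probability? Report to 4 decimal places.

The Beta prior is conjugate to a Binomial/Bernoulli likelihood; the update adds successes to α and failures to β.
After batch 1: Beta(1.1+15, 2.8+13) = Beta(16.1, 15.8).
After batch 2: Beta(16.1+20, 15.8+20) = Beta(36.1, 35.8).
Posterior mean = α/(α+β) = 36.1/71.9 = 0.5021.

0.5021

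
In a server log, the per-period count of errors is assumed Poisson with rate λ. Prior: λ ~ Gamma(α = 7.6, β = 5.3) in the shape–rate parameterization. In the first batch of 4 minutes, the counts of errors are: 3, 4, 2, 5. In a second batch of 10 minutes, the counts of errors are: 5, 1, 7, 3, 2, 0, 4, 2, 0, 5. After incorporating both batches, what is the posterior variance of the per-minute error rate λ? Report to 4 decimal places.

With a Gamma(shape α, rate β) prior, the Poisson likelihood is conjugate: the posterior is Gamma(α + ΣXᵢ, β + n).
Batch 1: sum of counts S = 14 over n = 4 minutes.
After batch 1: Gamma(α+S, β+n) = Gamma(7.6+14, 5.3+4) = Gamma(21.6, 9.3).
Batch 2: sum of counts S = 29 over n = 10 minutes.
After batch 2: Gamma(α+S, β+n) = Gamma(21.6+29, 9.3+10) = Gamma(50.6, 19.3).
Var = α/β² = 50.6/19.3² = 0.1358.

0.1358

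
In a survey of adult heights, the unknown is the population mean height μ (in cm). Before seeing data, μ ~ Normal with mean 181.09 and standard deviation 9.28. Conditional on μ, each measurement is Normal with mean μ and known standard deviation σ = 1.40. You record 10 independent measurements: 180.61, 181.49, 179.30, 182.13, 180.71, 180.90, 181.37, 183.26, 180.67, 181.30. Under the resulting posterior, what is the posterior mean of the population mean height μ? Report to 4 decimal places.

For Normal data with known variance σ², a Normal(μ₀, σ₀²) prior on μ is conjugate. Posterior precision = 1/σ₀² + n/σ²; posterior mean is the precision-weighted average of μ₀ and x̄.
Σxᵢ = 180.61 + 181.49 + 179.30 + 182.13 + 180.71 + 180.90 + 181.37 + 183.26 + 180.67 + 181.30 = 1811.74, so n·x̄ = 1811.74.
σ₀² = 9.28² = 86.1184, σ² = 1.40² = 1.96; σ² + n·σ₀² = 1.96 + 10·86.1184 = 863.144.
Posterior mean = (μ₀/σ₀² + n·x̄/σ²)/(1/σ₀² + n/σ²) = (σ²·μ₀ + σ₀²·n·x̄)/(σ² + n·σ₀²) = (1.96·181.09 + 86.1184·1811.74)/863.144 = 156379.086416/863.144 = 181.1738.

181.1738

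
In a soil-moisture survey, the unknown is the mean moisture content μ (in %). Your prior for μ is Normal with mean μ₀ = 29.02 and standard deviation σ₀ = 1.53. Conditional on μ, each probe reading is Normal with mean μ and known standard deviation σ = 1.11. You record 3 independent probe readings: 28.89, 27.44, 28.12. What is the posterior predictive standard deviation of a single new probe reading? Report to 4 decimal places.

For Normal data with known variance σ², a Normal(μ₀, σ₀²) prior on μ is conjugate. Posterior precision = 1/σ₀² + n/σ²; posterior mean is the precision-weighted average of μ₀ and x̄.
σ₀² = 1.53² = 2.3409, σ² = 1.11² = 1.2321; σ² + n·σ₀² = 1.2321 + 3·2.3409 = 8.2548.
Posterior precision = 1/σ₀² + n/σ² = 1/2.3409 + 3/1.2321 = (σ² + n·σ₀²)/(σ₀²σ²) = 8.2548/(2.3409·1.2321); posterior variance σₙ² = σ₀²σ²/(σ² + n·σ₀²) = 2.3409·1.2321/8.2548 = 0.349399.
Predictive variance for one new observation = σₙ² + σ² = 2.3409·1.2321/8.2548 + 1.2321 = σ²·(σ₀² + 8.2548)/8.2548 = 1.2321·10.5957/8.2548 = 1.581499; SD = √(1.2321·10.5957/8.2548) = 1.2576.

1.2576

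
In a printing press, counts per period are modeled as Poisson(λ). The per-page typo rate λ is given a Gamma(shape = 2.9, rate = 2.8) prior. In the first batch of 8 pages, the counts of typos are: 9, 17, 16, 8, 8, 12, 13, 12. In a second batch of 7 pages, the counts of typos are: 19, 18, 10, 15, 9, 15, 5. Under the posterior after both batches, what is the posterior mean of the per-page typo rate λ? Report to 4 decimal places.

10.6124

With a Gamma(shape α, rate β) prior, the Poisson likelihood is conjugate: the posterior is Gamma(α + ΣXᵢ, β + n).
Batch 1: sum of counts S = 95 over n = 8 pages.
After batch 1: Gamma(α+S, β+n) = Gamma(2.9+95, 2.8+8) = Gamma(97.9, 10.8).
Batch 2: sum of counts S = 91 over n = 7 pages.
After batch 2: Gamma(α+S, β+n) = Gamma(97.9+91, 10.8+7) = Gamma(188.9, 17.8).
Posterior mean = α/β = 188.9/17.8 = 10.6124.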